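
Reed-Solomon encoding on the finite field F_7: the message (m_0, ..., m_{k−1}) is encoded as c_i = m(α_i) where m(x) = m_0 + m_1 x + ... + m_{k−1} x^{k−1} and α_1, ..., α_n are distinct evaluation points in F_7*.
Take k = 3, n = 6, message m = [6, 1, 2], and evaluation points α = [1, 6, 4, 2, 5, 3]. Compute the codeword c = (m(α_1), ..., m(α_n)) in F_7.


c = [2, 0, 0, 2, 5, 6]

Message polynomial: m(x) = 6 + 1·x + 2·x^2 (mod 7).
For each evaluation point α_i, compute m(α_i) mod 7:
  α_1 = 1: Horner steps 2 → 3 → 2, so m(1) = 2.
  α_2 = 6: Horner steps 2 → 6 → 0, so m(6) = 0.
  α_3 = 4: Horner steps 2 → 2 → 0, so m(4) = 0.
  α_4 = 2: Horner steps 2 → 5 → 2, so m(2) = 2.
  α_5 = 5: Horner steps 2 → 4 → 5, so m(5) = 5.
  α_6 = 3: Horner steps 2 → 0 → 6, so m(3) = 6.
Codeword c = [2, 0, 0, 2, 5, 6] ∈ F_7^6.


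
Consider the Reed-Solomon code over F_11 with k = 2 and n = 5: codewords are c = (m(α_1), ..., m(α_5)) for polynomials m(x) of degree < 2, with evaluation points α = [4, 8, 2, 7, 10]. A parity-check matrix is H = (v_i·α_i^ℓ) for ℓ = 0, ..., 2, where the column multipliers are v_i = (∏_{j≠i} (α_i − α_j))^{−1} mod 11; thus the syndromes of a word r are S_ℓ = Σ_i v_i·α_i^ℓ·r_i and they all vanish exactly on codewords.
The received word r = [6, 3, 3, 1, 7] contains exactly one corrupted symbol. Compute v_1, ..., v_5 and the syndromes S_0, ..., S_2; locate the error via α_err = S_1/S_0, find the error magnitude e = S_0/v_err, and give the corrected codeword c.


S = (8, 5, 10), error at position 3, error magnitude e = 1, c = [6, 3, 2, 1, 7].

Step 1: column multipliers v_i = (∏_{j≠i}(α_i − α_j))^{−1} mod 11.
  i = 1 (α = 4): (4−8)(4−2)(4−7)(4−10) = (−4)·2·(−3)·(−6) = −144 ≡ 10, so v_1 = 10^{−1} = 10 (mod 11).
  i = 2 (α = 8): (8−4)(8−2)(8−7)(8−10) = 4·6·1·(−2) = −48 ≡ 7, so v_2 = 7^{−1} = 8 (mod 11).
  i = 3 (α = 2): (2−4)(2−8)(2−7)(2−10) = (−2)·(−6)·(−5)·(−8) = 480 ≡ 7, so v_3 = 7^{−1} = 8 (mod 11).
  i = 4 (α = 7): (7−4)(7−8)(7−2)(7−10) = 3·(−1)·5·(−3) = 45 ≡ 1, so v_4 = 1^{−1} = 1 (mod 11).
  i = 5 (α = 10): (10−4)(10−8)(10−2)(10−7) = 6·2·8·3 = 288 ≡ 2, so v_5 = 2^{−1} = 6 (mod 11).
  v = [10, 8, 8, 1, 6].
Step 2: syndromes of r = [6, 3, 3, 1, 7] (all sums mod 11).
  S_0 = Σ v_i r_i = 10·6 + 8·3 + 8·3 + 1·1 + 6·7 = 151 ≡ 8.
  S_1 = Σ v_i α_i r_i = 10·4·6 + 8·8·3 + 8·2·3 + 1·7·1 + 6·10·7 = 907 ≡ 5.
  α_i^2 mod 11 = [5, 9, 4, 5, 1].
  S_2 = Σ v_i α_i^2 r_i = 10·5·6 + 8·9·3 + 8·4·3 + 1·5·1 + 6·1·7 = 659 ≡ 10.
  S = (8, 5, 10) ≠ 0, so r is not a codeword (an error is present).
Step 3: locate the error. For a single error e at position i, S_ℓ = v_i·e·α_i^ℓ, so α_err = S_1/S_0.
  S_0^{−1} = 8^{−1} = 7 (mod 11), so α_err = 5·7 = 35 ≡ 2 = α_3. Error position i = 3.
  Consistency check: S_2/S_1 = 10·9 = 90 ≡ 2 = α_err ✓ (single-error assumption holds).
Step 4: error magnitude e = S_0/v_3 = S_0·∏_{j≠3}(α_3 − α_j) = 8·7 = 56 ≡ 1 (mod 11).
Step 5: correct position 3: c_3 = r_3 − e = 3 − 1 ≡ 2 (mod 11). Hence c = [6, 3, 2, 1, 7].
  Check: interpolating c through the α_i gives m(x) = 9 + 2·x (degree < 2) with m(α_i) = c_i for every i, so c is indeed a codeword.


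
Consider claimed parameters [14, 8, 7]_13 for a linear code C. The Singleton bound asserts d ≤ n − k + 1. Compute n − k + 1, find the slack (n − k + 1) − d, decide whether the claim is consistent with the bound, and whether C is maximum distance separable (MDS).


Singleton RHS = n − k + 1 = 7, slack = 0, bound satisfied, MDS.

Singleton bound: d ≤ n − k + 1.
Here n = 14, k = 8, so n − k + 1 = 7.
Given d = 7, check d ≤ 7: YES.
Slack = (n − k + 1) − d = 0.
The code is MDS (slack = 0).
Description: the claimed parameters are [14, 8, 7]_13; such a code would be MDS (meets Singleton bound).


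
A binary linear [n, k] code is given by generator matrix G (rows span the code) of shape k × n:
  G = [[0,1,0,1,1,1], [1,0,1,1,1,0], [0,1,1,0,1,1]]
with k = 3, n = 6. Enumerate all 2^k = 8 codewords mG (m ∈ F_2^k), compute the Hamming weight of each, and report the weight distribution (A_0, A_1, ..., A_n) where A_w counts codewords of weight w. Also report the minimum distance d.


Weight distribution: A_0 = 1, A_2 = 2, A_4 = 5. Minimum distance d = 2.

Enumerate all 2^3 = 8 messages m ∈ F_2^3.
For each, compute codeword c = mG in F_2^6, then tally its weight.
  m = 000 → c = 000000, weight = 0.
  m = 100 → c = 010111, weight = 4.
  m = 010 → c = 101110, weight = 4.
  m = 110 → c = 111001, weight = 4.
  m = 001 → c = 011011, weight = 4.
  m = 101 → c = 001100, weight = 2.
  m = 011 → c = 110101, weight = 4.
  m = 111 → c = 100010, weight = 2.
Tally weights:
  weight 0: 1 codewords.
  weight 2: 2 codewords.
  weight 4: 5 codewords.
Minimum distance d = smallest w > 0 with A_w > 0 = 2.
Sanity: Σ A_w = 8 = 2^3 = 8 ✓.


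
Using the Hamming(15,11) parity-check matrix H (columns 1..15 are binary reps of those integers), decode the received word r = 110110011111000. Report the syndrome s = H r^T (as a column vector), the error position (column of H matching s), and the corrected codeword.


s = (1, 1, 1, 0)^T, error position = 14, corrected codeword c = 110110011111010

Compute s = H r^T mod 2 one row at a time:
  s_1 = 1 + 1 + 1 + 1 + 1 + 0 + 0 + 0 = 5 ≡ 1 (mod 2).
  s_2 = 1 + 1 + 0 + 0 + 1 + 0 + 0 + 0 = 3 ≡ 1 (mod 2).
  s_3 = 1 + 0 + 0 + 0 + 1 + 1 + 0 + 0 = 3 ≡ 1 (mod 2).
  s_4 = 1 + 0 + 1 + 0 + 1 + 1 + 0 + 0 = 4 ≡ 0 (mod 2).
s = (1, 1, 1, 0)^T — this equals column 14 of H (binary 1110), so error is at position 14.
Correct: flip bit 14 of r = 110110011111000 to get c = 110110011111010.


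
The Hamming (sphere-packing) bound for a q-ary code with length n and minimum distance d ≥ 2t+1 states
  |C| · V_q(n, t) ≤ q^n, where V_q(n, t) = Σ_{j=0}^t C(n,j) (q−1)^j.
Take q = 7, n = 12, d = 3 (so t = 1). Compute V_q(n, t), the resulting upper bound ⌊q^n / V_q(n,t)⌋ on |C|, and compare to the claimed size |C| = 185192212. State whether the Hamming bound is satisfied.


V_q(n, t) = 73, q^n = 13841287201, Hamming bound = 189606673, |C| = 185192212 ≤ bound (satisfied).

Step 1: Compute V_q(n, t) = Σ_{j=0}^1 C(n, j) (q−1)^j.
  j = 0: C(12,0)·(6)^0 = 1·1 = 1.
  j = 1: C(12,1)·(6)^1 = 12·6 = 72.
  V_q(n, t) = 1 + 72 = 73.
Step 2: q^n = 7^12 = 13841287201.
Step 3: Hamming bound ⌊q^n / V_q(n,t)⌋ = ⌊13841287201/73⌋ = 189606673.
Step 4: Compare |C| = 185192212 to 189606673: satisfied.
The claimed |C| lies below the Hamming bound.


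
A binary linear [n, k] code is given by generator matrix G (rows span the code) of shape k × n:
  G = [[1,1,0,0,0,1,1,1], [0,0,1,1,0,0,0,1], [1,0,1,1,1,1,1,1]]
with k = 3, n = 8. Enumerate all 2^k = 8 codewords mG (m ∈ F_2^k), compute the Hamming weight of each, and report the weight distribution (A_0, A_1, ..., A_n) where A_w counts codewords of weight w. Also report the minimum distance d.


Weight distribution: A_0 = 1, A_3 = 2, A_4 = 2, A_5 = 1, A_6 = 1, A_7 = 1. Minimum distance d = 3.

Enumerate all 2^3 = 8 messages m ∈ F_2^3.
For each, compute codeword c = mG in F_2^8, then tally its weight.
  m = 000 → c = 00000000, weight = 0.
  m = 100 → c = 11000111, weight = 5.
  m = 010 → c = 00110001, weight = 3.
  m = 110 → c = 11110110, weight = 6.
  m = 001 → c = 10111111, weight = 7.
  m = 101 → c = 01111000, weight = 4.
  m = 011 → c = 10001110, weight = 4.
  m = 111 → c = 01001001, weight = 3.
Tally weights:
  weight 0: 1 codewords.
  weight 3: 2 codewords.
  weight 4: 2 codewords.
  weight 5: 1 codewords.
  weight 6: 1 codewords.
  weight 7: 1 codewords.
Minimum distance d = smallest w > 0 with A_w > 0 = 3.
Sanity: Σ A_w = 8 = 2^3 = 8 ✓.


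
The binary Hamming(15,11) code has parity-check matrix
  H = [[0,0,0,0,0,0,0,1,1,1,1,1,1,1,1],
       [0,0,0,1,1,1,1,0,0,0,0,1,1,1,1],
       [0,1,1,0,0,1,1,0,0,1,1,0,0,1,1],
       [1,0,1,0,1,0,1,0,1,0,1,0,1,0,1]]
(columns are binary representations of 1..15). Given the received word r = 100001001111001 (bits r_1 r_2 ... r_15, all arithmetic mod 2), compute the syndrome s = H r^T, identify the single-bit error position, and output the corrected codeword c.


s = (1, 1, 0, 0)^T, error position = 12, corrected codeword c = 100001001110001

Compute s = H r^T mod 2 one row at a time:
  s_1 = 0 + 1 + 1 + 1 + 1 + 0 + 0 + 1 = 5 ≡ 1 (mod 2).
  s_2 = 0 + 0 + 1 + 0 + 1 + 0 + 0 + 1 = 3 ≡ 1 (mod 2).
  s_3 = 0 + 0 + 1 + 0 + 1 + 1 + 0 + 1 = 4 ≡ 0 (mod 2).
  s_4 = 1 + 0 + 0 + 0 + 1 + 1 + 0 + 1 = 4 ≡ 0 (mod 2).
s = (1, 1, 0, 0)^T — this equals column 12 of H (binary 1100), so error is at position 12.
Correct: flip bit 12 of r = 100001001111001 to get c = 100001001110001.


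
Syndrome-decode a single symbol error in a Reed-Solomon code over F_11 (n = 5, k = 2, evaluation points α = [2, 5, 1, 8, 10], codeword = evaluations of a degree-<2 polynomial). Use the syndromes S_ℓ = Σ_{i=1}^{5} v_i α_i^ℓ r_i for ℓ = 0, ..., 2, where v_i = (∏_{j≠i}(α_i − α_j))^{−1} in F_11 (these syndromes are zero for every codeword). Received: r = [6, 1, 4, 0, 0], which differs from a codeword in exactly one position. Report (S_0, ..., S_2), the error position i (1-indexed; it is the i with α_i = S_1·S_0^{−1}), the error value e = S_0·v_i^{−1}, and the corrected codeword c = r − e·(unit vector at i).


S = (4, 10, 3), error at position 4, error magnitude e = 4, c = [6, 1, 4, 7, 0].

Step 1: column multipliers v_i = (∏_{j≠i}(α_i − α_j))^{−1} mod 11.
  i = 1 (α = 2): (2−5)(2−1)(2−8)(2−10) = (−3)·1·(−6)·(−8) = −144 ≡ 10, so v_1 = 10^{−1} = 10 (mod 11).
  i = 2 (α = 5): (5−2)(5−1)(5−8)(5−10) = 3·4·(−3)·(−5) = 180 ≡ 4, so v_2 = 4^{−1} = 3 (mod 11).
  i = 3 (α = 1): (1−2)(1−5)(1−8)(1−10) = (−1)·(−4)·(−7)·(−9) = 252 ≡ 10, so v_3 = 10^{−1} = 10 (mod 11).
  i = 4 (α = 8): (8−2)(8−5)(8−1)(8−10) = 6·3·7·(−2) = −252 ≡ 1, so v_4 = 1^{−1} = 1 (mod 11).
  i = 5 (α = 10): (10−2)(10−5)(10−1)(10−8) = 8·5·9·2 = 720 ≡ 5, so v_5 = 5^{−1} = 9 (mod 11).
  v = [10, 3, 10, 1, 9].
Step 2: syndromes of r = [6, 1, 4, 0, 0] (all sums mod 11).
  S_0 = Σ v_i r_i = 10·6 + 3·1 + 10·4 + 1·0 + 9·0 = 103 ≡ 4.
  S_1 = Σ v_i α_i r_i = 10·2·6 + 3·5·1 + 10·1·4 + 1·8·0 + 9·10·0 = 175 ≡ 10.
  α_i^2 mod 11 = [4, 3, 1, 9, 1].
  S_2 = Σ v_i α_i^2 r_i = 10·4·6 + 3·3·1 + 10·1·4 + 1·9·0 + 9·1·0 = 289 ≡ 3.
  S = (4, 10, 3) ≠ 0, so r is not a codeword (an error is present).
Step 3: locate the error. For a single error e at position i, S_ℓ = v_i·e·α_i^ℓ, so α_err = S_1/S_0.
  S_0^{−1} = 4^{−1} = 3 (mod 11), so α_err = 10·3 = 30 ≡ 8 = α_4. Error position i = 4.
  Consistency check: S_2/S_1 = 3·10 = 30 ≡ 8 = α_err ✓ (single-error assumption holds).
Step 4: error magnitude e = S_0/v_4 = S_0·∏_{j≠4}(α_4 − α_j) = 4·1 = 4 ≡ 4 (mod 11).
Step 5: correct position 4: c_4 = r_4 − e = 0 − 4 ≡ 7 (mod 11). Hence c = [6, 1, 4, 7, 0].
  Check: interpolating c through the α_i gives m(x) = 2 + 2·x (degree < 2) with m(α_i) = c_i for every i, so c is indeed a codeword.


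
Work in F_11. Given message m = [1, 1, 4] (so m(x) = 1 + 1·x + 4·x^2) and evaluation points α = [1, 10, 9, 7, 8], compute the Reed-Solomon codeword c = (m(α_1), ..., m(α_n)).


c = [6, 4, 4, 6, 1]

Message polynomial: m(x) = 1 + 1·x + 4·x^2 (mod 11).
For each evaluation point α_i, compute m(α_i) mod 11:
  α_1 = 1: Horner steps 4 → 5 → 6, so m(1) = 6.
  α_2 = 10: Horner steps 4 → 8 → 4, so m(10) = 4.
  α_3 = 9: Horner steps 4 → 4 → 4, so m(9) = 4.
  α_4 = 7: Horner steps 4 → 7 → 6, so m(7) = 6.
  α_5 = 8: Horner steps 4 → 0 → 1, so m(8) = 1.
Codeword c = [6, 4, 4, 6, 1] ∈ F_11^5.


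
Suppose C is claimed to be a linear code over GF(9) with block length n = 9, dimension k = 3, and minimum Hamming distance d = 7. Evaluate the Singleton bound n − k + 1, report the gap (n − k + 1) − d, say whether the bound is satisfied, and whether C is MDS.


Singleton RHS = n − k + 1 = 7, slack = 0, bound satisfied, MDS.

Singleton bound: d ≤ n − k + 1.
Here n = 9, k = 3, so n − k + 1 = 7.
Given d = 7, check d ≤ 7: YES.
Slack = (n − k + 1) − d = 0.
The code is MDS (slack = 0).
Description: the claimed parameters are [9, 3, 7]_9; such a code would be MDS (meets Singleton bound).


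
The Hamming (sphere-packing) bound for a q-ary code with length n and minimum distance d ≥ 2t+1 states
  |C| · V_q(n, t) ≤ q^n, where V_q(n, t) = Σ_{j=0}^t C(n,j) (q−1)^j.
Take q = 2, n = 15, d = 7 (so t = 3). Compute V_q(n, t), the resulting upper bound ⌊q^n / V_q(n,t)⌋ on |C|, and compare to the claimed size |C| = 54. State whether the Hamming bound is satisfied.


V_q(n, t) = 576, q^n = 32768, Hamming bound = 56, |C| = 54 ≤ bound (satisfied).

Step 1: Compute V_q(n, t) = Σ_{j=0}^3 C(n, j) (q−1)^j.
  j = 0: C(15,0)·(1)^0 = 1·1 = 1.
  j = 1: C(15,1)·(1)^1 = 15·1 = 15.
  j = 2: C(15,2)·(1)^2 = 105·1 = 105.
  j = 3: C(15,3)·(1)^3 = 455·1 = 455.
  V_q(n, t) = 1 + 15 + 105 + 455 = 576.
Step 2: q^n = 2^15 = 32768.
Step 3: Hamming bound ⌊q^n / V_q(n,t)⌋ = ⌊32768/576⌋ = 56.
Step 4: Compare |C| = 54 to 56: satisfied.
The claimed |C| lies below the Hamming bound.


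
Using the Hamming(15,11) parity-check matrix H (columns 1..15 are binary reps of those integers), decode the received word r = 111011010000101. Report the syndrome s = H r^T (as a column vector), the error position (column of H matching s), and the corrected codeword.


s = (1, 0, 0, 1)^T, error position = 9, corrected codeword c = 111011011000101

Compute s = H r^T mod 2 one row at a time:
  s_1 = 1 + 0 + 0 + 0 + 0 + 1 + 0 + 1 = 3 ≡ 1 (mod 2).
  s_2 = 0 + 1 + 1 + 0 + 0 + 1 + 0 + 1 = 4 ≡ 0 (mod 2).
  s_3 = 1 + 1 + 1 + 0 + 0 + 0 + 0 + 1 = 4 ≡ 0 (mod 2).
  s_4 = 1 + 1 + 1 + 0 + 0 + 0 + 1 + 1 = 5 ≡ 1 (mod 2).
s = (1, 0, 0, 1)^T — this equals column 9 of H (binary 1001), so error is at position 9.
Correct: flip bit 9 of r = 111011010000101 to get c = 111011011000101.


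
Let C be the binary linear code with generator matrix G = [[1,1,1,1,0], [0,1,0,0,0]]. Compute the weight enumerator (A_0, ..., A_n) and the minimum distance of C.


Weight distribution: A_0 = 1, A_1 = 1, A_3 = 1, A_4 = 1. Minimum distance d = 1.

Enumerate all 2^2 = 4 messages m ∈ F_2^2.
For each, compute codeword c = mG in F_2^5, then tally its weight.
  m = 00 → c = 00000, weight = 0.
  m = 10 → c = 11110, weight = 4.
  m = 01 → c = 01000, weight = 1.
  m = 11 → c = 10110, weight = 3.
Tally weights:
  weight 0: 1 codewords.
  weight 1: 1 codewords.
  weight 3: 1 codewords.
  weight 4: 1 codewords.
Minimum distance d = smallest w > 0 with A_w > 0 = 1.
Sanity: Σ A_w = 4 = 2^2 = 4 ✓.


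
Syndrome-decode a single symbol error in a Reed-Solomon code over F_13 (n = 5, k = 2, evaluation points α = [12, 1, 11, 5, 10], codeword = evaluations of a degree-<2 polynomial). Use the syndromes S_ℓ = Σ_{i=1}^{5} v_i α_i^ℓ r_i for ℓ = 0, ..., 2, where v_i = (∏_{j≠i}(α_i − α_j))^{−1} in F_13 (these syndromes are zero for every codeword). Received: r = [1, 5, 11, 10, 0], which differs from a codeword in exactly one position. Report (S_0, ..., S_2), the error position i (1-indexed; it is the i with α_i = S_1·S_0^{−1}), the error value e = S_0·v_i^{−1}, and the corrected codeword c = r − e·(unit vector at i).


S = (4, 9, 4), error at position 1, error magnitude e = 5, c = [9, 5, 11, 10, 0].

Step 1: column multipliers v_i = (∏_{j≠i}(α_i − α_j))^{−1} mod 13.
  i = 1 (α = 12): (12−1)(12−11)(12−5)(12−10) = 11·1·7·2 = 154 ≡ 11, so v_1 = 11^{−1} = 6 (mod 13).
  i = 2 (α = 1): (1−12)(1−11)(1−5)(1−10) = (−11)·(−10)·(−4)·(−9) = 3960 ≡ 8, so v_2 = 8^{−1} = 5 (mod 13).
  i = 3 (α = 11): (11−12)(11−1)(11−5)(11−10) = (−1)·10·6·1 = −60 ≡ 5, so v_3 = 5^{−1} = 8 (mod 13).
  i = 4 (α = 5): (5−12)(5−1)(5−11)(5−10) = (−7)·4·(−6)·(−5) = −840 ≡ 5, so v_4 = 5^{−1} = 8 (mod 13).
  i = 5 (α = 10): (10−12)(10−1)(10−11)(10−5) = (−2)·9·(−1)·5 = 90 ≡ 12, so v_5 = 12^{−1} = 12 (mod 13).
  v = [6, 5, 8, 8, 12].
Step 2: syndromes of r = [1, 5, 11, 10, 0] (all sums mod 13).
  S_0 = Σ v_i r_i = 6·1 + 5·5 + 8·11 + 8·10 + 12·0 = 199 ≡ 4.
  S_1 = Σ v_i α_i r_i = 6·12·1 + 5·1·5 + 8·11·11 + 8·5·10 + 12·10·0 = 1465 ≡ 9.
  α_i^2 mod 13 = [1, 1, 4, 12, 9].
  S_2 = Σ v_i α_i^2 r_i = 6·1·1 + 5·1·5 + 8·4·11 + 8·12·10 + 12·9·0 = 1343 ≡ 4.
  S = (4, 9, 4) ≠ 0, so r is not a codeword (an error is present).
Step 3: locate the error. For a single error e at position i, S_ℓ = v_i·e·α_i^ℓ, so α_err = S_1/S_0.
  S_0^{−1} = 4^{−1} = 10 (mod 13), so α_err = 9·10 = 90 ≡ 12 = α_1. Error position i = 1.
  Consistency check: S_2/S_1 = 4·3 = 12 ≡ 12 = α_err ✓ (single-error assumption holds).
Step 4: error magnitude e = S_0/v_1 = S_0·∏_{j≠1}(α_1 − α_j) = 4·11 = 44 ≡ 5 (mod 13).
Step 5: correct position 1: c_1 = r_1 − e = 1 − 5 ≡ 9 (mod 13). Hence c = [9, 5, 11, 10, 0].
  Check: interpolating c through the α_i gives m(x) = 7 + 11·x (degree < 2) with m(α_i) = c_i for every i, so c is indeed a codeword.


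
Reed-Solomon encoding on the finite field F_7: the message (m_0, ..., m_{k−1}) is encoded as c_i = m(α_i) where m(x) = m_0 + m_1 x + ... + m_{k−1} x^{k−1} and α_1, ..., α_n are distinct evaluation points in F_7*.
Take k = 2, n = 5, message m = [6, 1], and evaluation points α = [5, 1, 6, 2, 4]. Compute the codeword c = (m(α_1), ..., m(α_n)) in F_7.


c = [4, 0, 5, 1, 3]

Message polynomial: m(x) = 6 + 1·x (mod 7).
For each evaluation point α_i, compute m(α_i) mod 7:
  α_1 = 5: Horner steps 1 → 4, so m(5) = 4.
  α_2 = 1: Horner steps 1 → 0, so m(1) = 0.
  α_3 = 6: Horner steps 1 → 5, so m(6) = 5.
  α_4 = 2: Horner steps 1 → 1, so m(2) = 1.
  α_5 = 4: Horner steps 1 → 3, so m(4) = 3.
Codeword c = [4, 0, 5, 1, 3] ∈ F_7^5.


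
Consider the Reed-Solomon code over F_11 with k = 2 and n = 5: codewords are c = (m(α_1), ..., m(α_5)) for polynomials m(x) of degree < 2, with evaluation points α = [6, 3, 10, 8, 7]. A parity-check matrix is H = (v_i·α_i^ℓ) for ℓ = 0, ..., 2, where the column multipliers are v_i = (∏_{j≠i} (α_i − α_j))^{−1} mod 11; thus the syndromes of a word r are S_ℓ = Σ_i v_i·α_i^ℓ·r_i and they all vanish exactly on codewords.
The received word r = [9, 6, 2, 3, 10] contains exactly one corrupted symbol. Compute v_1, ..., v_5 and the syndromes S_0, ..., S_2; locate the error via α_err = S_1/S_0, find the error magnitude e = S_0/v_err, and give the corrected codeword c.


S = (7, 1, 8), error at position 4, error magnitude e = 3, c = [9, 6, 2, 0, 10].

Step 1: column multipliers v_i = (∏_{j≠i}(α_i − α_j))^{−1} mod 11.
  i = 1 (α = 6): (6−3)(6−10)(6−8)(6−7) = 3·(−4)·(−2)·(−1) = −24 ≡ 9, so v_1 = 9^{−1} = 5 (mod 11).
  i = 2 (α = 3): (3−6)(3−10)(3−8)(3−7) = (−3)·(−7)·(−5)·(−4) = 420 ≡ 2, so v_2 = 2^{−1} = 6 (mod 11).
  i = 3 (α = 10): (10−6)(10−3)(10−8)(10−7) = 4·7·2·3 = 168 ≡ 3, so v_3 = 3^{−1} = 4 (mod 11).
  i = 4 (α = 8): (8−6)(8−3)(8−10)(8−7) = 2·5·(−2)·1 = −20 ≡ 2, so v_4 = 2^{−1} = 6 (mod 11).
  i = 5 (α = 7): (7−6)(7−3)(7−10)(7−8) = 1·4·(−3)·(−1) = 12 ≡ 1, so v_5 = 1^{−1} = 1 (mod 11).
  v = [5, 6, 4, 6, 1].
Step 2: syndromes of r = [9, 6, 2, 3, 10] (all sums mod 11).
  S_0 = Σ v_i r_i = 5·9 + 6·6 + 4·2 + 6·3 + 1·10 = 117 ≡ 7.
  S_1 = Σ v_i α_i r_i = 5·6·9 + 6·3·6 + 4·10·2 + 6·8·3 + 1·7·10 = 672 ≡ 1.
  α_i^2 mod 11 = [3, 9, 1, 9, 5].
  S_2 = Σ v_i α_i^2 r_i = 5·3·9 + 6·9·6 + 4·1·2 + 6·9·3 + 1·5·10 = 679 ≡ 8.
  S = (7, 1, 8) ≠ 0, so r is not a codeword (an error is present).
Step 3: locate the error. For a single error e at position i, S_ℓ = v_i·e·α_i^ℓ, so α_err = S_1/S_0.
  S_0^{−1} = 7^{−1} = 8 (mod 11), so α_err = 1·8 = 8 ≡ 8 = α_4. Error position i = 4.
  Consistency check: S_2/S_1 = 8·1 = 8 ≡ 8 = α_err ✓ (single-error assumption holds).
Step 4: error magnitude e = S_0/v_4 = S_0·∏_{j≠4}(α_4 − α_j) = 7·2 = 14 ≡ 3 (mod 11).
Step 5: correct position 4: c_4 = r_4 − e = 3 − 3 ≡ 0 (mod 11). Hence c = [9, 6, 2, 0, 10].
  Check: interpolating c through the α_i gives m(x) = 3 + 1·x (degree < 2) with m(α_i) = c_i for every i, so c is indeed a codeword.


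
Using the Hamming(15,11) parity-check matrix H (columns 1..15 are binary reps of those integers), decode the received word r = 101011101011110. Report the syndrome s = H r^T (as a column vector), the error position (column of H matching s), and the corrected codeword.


s = (1, 0, 1, 1)^T, error position = 11, corrected codeword c = 101011101001110

Compute s = H r^T mod 2 one row at a time:
  s_1 = 0 + 1 + 0 + 1 + 1 + 1 + 1 + 0 = 5 ≡ 1 (mod 2).
  s_2 = 0 + 1 + 1 + 1 + 1 + 1 + 1 + 0 = 6 ≡ 0 (mod 2).
  s_3 = 0 + 1 + 1 + 1 + 0 + 1 + 1 + 0 = 5 ≡ 1 (mod 2).
  s_4 = 1 + 1 + 1 + 1 + 1 + 1 + 1 + 0 = 7 ≡ 1 (mod 2).
s = (1, 0, 1, 1)^T — this equals column 11 of H (binary 1011), so error is at position 11.
Correct: flip bit 11 of r = 101011101011110 to get c = 101011101001110.


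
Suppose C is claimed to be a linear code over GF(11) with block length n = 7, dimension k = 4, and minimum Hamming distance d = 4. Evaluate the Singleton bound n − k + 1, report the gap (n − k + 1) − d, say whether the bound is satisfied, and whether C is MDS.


Singleton RHS = n − k + 1 = 4, slack = 0, bound satisfied, MDS.

Singleton bound: d ≤ n − k + 1.
Here n = 7, k = 4, so n − k + 1 = 4.
Given d = 4, check d ≤ 4: YES.
Slack = (n − k + 1) − d = 0.
The code is MDS (slack = 0).
Description: the claimed parameters are [7, 4, 4]_11; such a code would be MDS (meets Singleton bound).


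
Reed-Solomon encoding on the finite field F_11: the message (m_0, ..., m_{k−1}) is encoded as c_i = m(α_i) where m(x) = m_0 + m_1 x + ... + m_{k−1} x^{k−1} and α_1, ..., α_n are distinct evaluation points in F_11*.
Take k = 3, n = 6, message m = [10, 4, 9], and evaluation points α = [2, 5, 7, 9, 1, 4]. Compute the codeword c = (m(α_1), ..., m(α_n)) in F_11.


c = [10, 2, 6, 5, 1, 5]

Message polynomial: m(x) = 10 + 4·x + 9·x^2 (mod 11).
For each evaluation point α_i, compute m(α_i) mod 11:
  α_1 = 2: Horner steps 9 → 0 → 10, so m(2) = 10.
  α_2 = 5: Horner steps 9 → 5 → 2, so m(5) = 2.
  α_3 = 7: Horner steps 9 → 1 → 6, so m(7) = 6.
  α_4 = 9: Horner steps 9 → 8 → 5, so m(9) = 5.
  α_5 = 1: Horner steps 9 → 2 → 1, so m(1) = 1.
  α_6 = 4: Horner steps 9 → 7 → 5, so m(4) = 5.
Codeword c = [10, 2, 6, 5, 1, 5] ∈ F_11^6.


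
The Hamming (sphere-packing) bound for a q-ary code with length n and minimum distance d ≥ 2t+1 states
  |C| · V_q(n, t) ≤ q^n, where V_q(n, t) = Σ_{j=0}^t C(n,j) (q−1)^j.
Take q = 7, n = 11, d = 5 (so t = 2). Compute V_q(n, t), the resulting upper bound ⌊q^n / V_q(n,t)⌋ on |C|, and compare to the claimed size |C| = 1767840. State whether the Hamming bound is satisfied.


V_q(n, t) = 2047, q^n = 1977326743, Hamming bound = 965963, |C| = 1767840 > bound (violated).

Step 1: Compute V_q(n, t) = Σ_{j=0}^2 C(n, j) (q−1)^j.
  j = 0: C(11,0)·(6)^0 = 1·1 = 1.
  j = 1: C(11,1)·(6)^1 = 11·6 = 66.
  j = 2: C(11,2)·(6)^2 = 55·36 = 1980.
  V_q(n, t) = 1 + 66 + 1980 = 2047.
Step 2: q^n = 7^11 = 1977326743.
Step 3: Hamming bound ⌊q^n / V_q(n,t)⌋ = ⌊1977326743/2047⌋ = 965963.
Step 4: Compare |C| = 1767840 to 965963: violated.
The claimed |C| lies above the Hamming bound, so no 7-ary code of length 11 with d ≥ 5 can have 1767840 codewords.


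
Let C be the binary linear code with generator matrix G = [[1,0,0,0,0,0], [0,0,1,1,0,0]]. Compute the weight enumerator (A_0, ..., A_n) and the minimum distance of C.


Weight distribution: A_0 = 1, A_1 = 1, A_2 = 1, A_3 = 1. Minimum distance d = 1.

Enumerate all 2^2 = 4 messages m ∈ F_2^2.
For each, compute codeword c = mG in F_2^6, then tally its weight.
  m = 00 → c = 000000, weight = 0.
  m = 10 → c = 100000, weight = 1.
  m = 01 → c = 001100, weight = 2.
  m = 11 → c = 101100, weight = 3.
Tally weights:
  weight 0: 1 codewords.
  weight 1: 1 codewords.
  weight 2: 1 codewords.
  weight 3: 1 codewords.
Minimum distance d = smallest w > 0 with A_w > 0 = 1.
Sanity: Σ A_w = 4 = 2^2 = 4 ✓.


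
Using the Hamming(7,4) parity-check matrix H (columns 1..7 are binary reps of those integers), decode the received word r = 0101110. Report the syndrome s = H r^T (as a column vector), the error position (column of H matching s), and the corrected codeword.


s = (1, 0, 1)^T, error position = 5, corrected codeword c = 0101010

Compute s = H r^T mod 2 one row at a time:
  s_1 = 1 + 1 + 1 + 0 = 3 ≡ 1 (mod 2).
  s_2 = 1 + 0 + 1 + 0 = 2 ≡ 0 (mod 2).
  s_3 = 0 + 0 + 1 + 0 = 1 ≡ 1 (mod 2).
s = (1, 0, 1)^T — this equals column 5 of H (binary 101), so error is at position 5.
Correct: flip bit 5 of r = 0101110 to get c = 0101010.


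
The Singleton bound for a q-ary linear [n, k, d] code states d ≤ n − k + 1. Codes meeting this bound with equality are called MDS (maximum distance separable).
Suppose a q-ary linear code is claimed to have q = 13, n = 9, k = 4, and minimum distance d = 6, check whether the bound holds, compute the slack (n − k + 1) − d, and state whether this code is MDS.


Singleton RHS = n − k + 1 = 6, slack = 0, bound satisfied, MDS.

Singleton bound: d ≤ n − k + 1.
Here n = 9, k = 4, so n − k + 1 = 6.
Given d = 6, check d ≤ 6: YES.
Slack = (n − k + 1) − d = 0.
The code is MDS (slack = 0).
Description: the claimed parameters are [9, 4, 6]_13; such a code would be MDS (meets Singleton bound).


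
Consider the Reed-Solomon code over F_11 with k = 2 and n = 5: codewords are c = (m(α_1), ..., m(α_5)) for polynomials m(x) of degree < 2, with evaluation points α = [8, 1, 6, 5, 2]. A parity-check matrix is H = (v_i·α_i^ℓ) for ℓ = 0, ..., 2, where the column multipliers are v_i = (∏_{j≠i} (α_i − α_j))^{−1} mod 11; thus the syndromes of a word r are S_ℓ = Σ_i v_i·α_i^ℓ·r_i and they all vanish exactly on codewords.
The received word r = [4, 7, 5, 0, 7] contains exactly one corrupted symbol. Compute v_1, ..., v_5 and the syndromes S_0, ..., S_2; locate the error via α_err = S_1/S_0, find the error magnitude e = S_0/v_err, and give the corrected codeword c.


S = (2, 2, 2), error at position 2, error magnitude e = 5, c = [4, 2, 5, 0, 7].

Step 1: column multipliers v_i = (∏_{j≠i}(α_i − α_j))^{−1} mod 11.
  i = 1 (α = 8): (8−1)(8−6)(8−5)(8−2) = 7·2·3·6 = 252 ≡ 10, so v_1 = 10^{−1} = 10 (mod 11).
  i = 2 (α = 1): (1−8)(1−6)(1−5)(1−2) = (−7)·(−5)·(−4)·(−1) = 140 ≡ 8, so v_2 = 8^{−1} = 7 (mod 11).
  i = 3 (α = 6): (6−8)(6−1)(6−5)(6−2) = (−2)·5·1·4 = −40 ≡ 4, so v_3 = 4^{−1} = 3 (mod 11).
  i = 4 (α = 5): (5−8)(5−1)(5−6)(5−2) = (−3)·4·(−1)·3 = 36 ≡ 3, so v_4 = 3^{−1} = 4 (mod 11).
  i = 5 (α = 2): (2−8)(2−1)(2−6)(2−5) = (−6)·1·(−4)·(−3) = −72 ≡ 5, so v_5 = 5^{−1} = 9 (mod 11).
  v = [10, 7, 3, 4, 9].
Step 2: syndromes of r = [4, 7, 5, 0, 7] (all sums mod 11).
  S_0 = Σ v_i r_i = 10·4 + 7·7 + 3·5 + 4·0 + 9·7 = 167 ≡ 2.
  S_1 = Σ v_i α_i r_i = 10·8·4 + 7·1·7 + 3·6·5 + 4·5·0 + 9·2·7 = 585 ≡ 2.
  α_i^2 mod 11 = [9, 1, 3, 3, 4].
  S_2 = Σ v_i α_i^2 r_i = 10·9·4 + 7·1·7 + 3·3·5 + 4·3·0 + 9·4·7 = 706 ≡ 2.
  S = (2, 2, 2) ≠ 0, so r is not a codeword (an error is present).
Step 3: locate the error. For a single error e at position i, S_ℓ = v_i·e·α_i^ℓ, so α_err = S_1/S_0.
  S_0^{−1} = 2^{−1} = 6 (mod 11), so α_err = 2·6 = 12 ≡ 1 = α_2. Error position i = 2.
  Consistency check: S_2/S_1 = 2·6 = 12 ≡ 1 = α_err ✓ (single-error assumption holds).
Step 4: error magnitude e = S_0/v_2 = S_0·∏_{j≠2}(α_2 − α_j) = 2·8 = 16 ≡ 5 (mod 11).
Step 5: correct position 2: c_2 = r_2 − e = 7 − 5 ≡ 2 (mod 11). Hence c = [4, 2, 5, 0, 7].
  Check: interpolating c through the α_i gives m(x) = 8 + 5·x (degree < 2) with m(α_i) = c_i for every i, so c is indeed a codeword.


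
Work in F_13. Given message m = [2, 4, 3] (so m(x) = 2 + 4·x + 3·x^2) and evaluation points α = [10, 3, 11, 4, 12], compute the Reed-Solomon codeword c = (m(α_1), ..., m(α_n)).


c = [4, 2, 6, 1, 1]

Message polynomial: m(x) = 2 + 4·x + 3·x^2 (mod 13).
For each evaluation point α_i, compute m(α_i) mod 13:
  α_1 = 10: Horner steps 3 → 8 → 4, so m(10) = 4.
  α_2 = 3: Horner steps 3 → 0 → 2, so m(3) = 2.
  α_3 = 11: Horner steps 3 → 11 → 6, so m(11) = 6.
  α_4 = 4: Horner steps 3 → 3 → 1, so m(4) = 1.
  α_5 = 12: Horner steps 3 → 1 → 1, so m(12) = 1.
Codeword c = [4, 2, 6, 1, 1] ∈ F_13^5.


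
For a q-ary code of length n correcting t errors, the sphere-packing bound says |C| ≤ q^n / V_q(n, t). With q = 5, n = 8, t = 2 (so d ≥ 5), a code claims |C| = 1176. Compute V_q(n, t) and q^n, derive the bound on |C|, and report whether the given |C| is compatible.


V_q(n, t) = 481, q^n = 390625, Hamming bound = 812, |C| = 1176 > bound (violated).

Step 1: Compute V_q(n, t) = Σ_{j=0}^2 C(n, j) (q−1)^j.
  j = 0: C(8,0)·(4)^0 = 1·1 = 1.
  j = 1: C(8,1)·(4)^1 = 8·4 = 32.
  j = 2: C(8,2)·(4)^2 = 28·16 = 448.
  V_q(n, t) = 1 + 32 + 448 = 481.
Step 2: q^n = 5^8 = 390625.
Step 3: Hamming bound ⌊q^n / V_q(n,t)⌋ = ⌊390625/481⌋ = 812.
Step 4: Compare |C| = 1176 to 812: violated.
The claimed |C| lies above the Hamming bound, so no 5-ary code of length 8 with d ≥ 5 can have 1176 codewords.


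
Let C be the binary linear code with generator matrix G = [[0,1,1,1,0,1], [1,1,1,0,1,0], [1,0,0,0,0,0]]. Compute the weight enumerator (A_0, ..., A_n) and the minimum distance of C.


Weight distribution: A_0 = 1, A_1 = 1, A_3 = 2, A_4 = 3, A_5 = 1. Minimum distance d = 1.

Enumerate all 2^3 = 8 messages m ∈ F_2^3.
For each, compute codeword c = mG in F_2^6, then tally its weight.
  m = 000 → c = 000000, weight = 0.
  m = 100 → c = 011101, weight = 4.
  m = 010 → c = 111010, weight = 4.
  m = 110 → c = 100111, weight = 4.
  m = 001 → c = 100000, weight = 1.
  m = 101 → c = 111101, weight = 5.
  m = 011 → c = 011010, weight = 3.
  m = 111 → c = 000111, weight = 3.
Tally weights:
  weight 0: 1 codewords.
  weight 1: 1 codewords.
  weight 3: 2 codewords.
  weight 4: 3 codewords.
  weight 5: 1 codewords.
Minimum distance d = smallest w > 0 with A_w > 0 = 1.
Sanity: Σ A_w = 8 = 2^3 = 8 ✓.


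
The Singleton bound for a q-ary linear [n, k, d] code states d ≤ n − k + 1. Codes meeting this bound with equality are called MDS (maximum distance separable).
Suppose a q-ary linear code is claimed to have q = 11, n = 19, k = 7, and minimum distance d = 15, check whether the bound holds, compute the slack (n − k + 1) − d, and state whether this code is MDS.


Singleton RHS = n − k + 1 = 13, slack = -2, bound violated (no such code; not MDS).

Singleton bound: d ≤ n − k + 1.
Here n = 19, k = 7, so n − k + 1 = 13.
Given d = 15, check d ≤ 13: NO.
Slack = (n − k + 1) − d = -2.
The slack is negative: d = 15 exceeds n − k + 1 = 13 by 2, so the Singleton bound is violated and no linear [19, 7, 15]_11 code can exist. In particular it is not MDS (MDS requires d = n − k + 1 exactly).
Description: the claimed parameters are [19, 7, 15]_11; such a code would be impossible (violates the Singleton bound).


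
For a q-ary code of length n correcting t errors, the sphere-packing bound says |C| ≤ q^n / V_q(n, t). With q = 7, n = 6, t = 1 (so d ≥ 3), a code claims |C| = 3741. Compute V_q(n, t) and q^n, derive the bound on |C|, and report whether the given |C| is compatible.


V_q(n, t) = 37, q^n = 117649, Hamming bound = 3179, |C| = 3741 > bound (violated).

Step 1: Compute V_q(n, t) = Σ_{j=0}^1 C(n, j) (q−1)^j.
  j = 0: C(6,0)·(6)^0 = 1·1 = 1.
  j = 1: C(6,1)·(6)^1 = 6·6 = 36.
  V_q(n, t) = 1 + 36 = 37.
Step 2: q^n = 7^6 = 117649.
Step 3: Hamming bound ⌊q^n / V_q(n,t)⌋ = ⌊117649/37⌋ = 3179.
Step 4: Compare |C| = 3741 to 3179: violated.
The claimed |C| lies above the Hamming bound, so no 7-ary code of length 6 with d ≥ 3 can have 3741 codewords.


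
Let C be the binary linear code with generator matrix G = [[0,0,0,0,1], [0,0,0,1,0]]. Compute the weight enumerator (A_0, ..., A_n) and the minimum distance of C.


Weight distribution: A_0 = 1, A_1 = 2, A_2 = 1. Minimum distance d = 1.

Enumerate all 2^2 = 4 messages m ∈ F_2^2.
For each, compute codeword c = mG in F_2^5, then tally its weight.
  m = 00 → c = 00000, weight = 0.
  m = 10 → c = 00001, weight = 1.
  m = 01 → c = 00010, weight = 1.
  m = 11 → c = 00011, weight = 2.
Tally weights:
  weight 0: 1 codewords.
  weight 1: 2 codewords.
  weight 2: 1 codewords.
Minimum distance d = smallest w > 0 with A_w > 0 = 1.
Sanity: Σ A_w = 4 = 2^2 = 4 ✓.


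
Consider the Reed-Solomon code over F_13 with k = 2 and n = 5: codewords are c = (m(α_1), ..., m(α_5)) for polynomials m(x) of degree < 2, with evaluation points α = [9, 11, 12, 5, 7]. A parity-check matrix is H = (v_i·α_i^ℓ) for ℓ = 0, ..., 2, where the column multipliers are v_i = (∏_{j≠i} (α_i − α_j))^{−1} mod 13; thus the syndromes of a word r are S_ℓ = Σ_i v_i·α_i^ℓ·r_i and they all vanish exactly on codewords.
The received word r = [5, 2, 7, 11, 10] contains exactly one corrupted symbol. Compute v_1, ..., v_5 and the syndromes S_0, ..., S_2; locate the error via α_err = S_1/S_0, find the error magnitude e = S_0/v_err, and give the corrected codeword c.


S = (12, 6, 3), error at position 5, error magnitude e = 2, c = [5, 2, 7, 11, 8].

Step 1: column multipliers v_i = (∏_{j≠i}(α_i − α_j))^{−1} mod 13.
  i = 1 (α = 9): (9−11)(9−12)(9−5)(9−7) = (−2)·(−3)·4·2 = 48 ≡ 9, so v_1 = 9^{−1} = 3 (mod 13).
  i = 2 (α = 11): (11−9)(11−12)(11−5)(11−7) = 2·(−1)·6·4 = −48 ≡ 4, so v_2 = 4^{−1} = 10 (mod 13).
  i = 3 (α = 12): (12−9)(12−11)(12−5)(12−7) = 3·1·7·5 = 105 ≡ 1, so v_3 = 1^{−1} = 1 (mod 13).
  i = 4 (α = 5): (5−9)(5−11)(5−12)(5−7) = (−4)·(−6)·(−7)·(−2) = 336 ≡ 11, so v_4 = 11^{−1} = 6 (mod 13).
  i = 5 (α = 7): (7−9)(7−11)(7−12)(7−5) = (−2)·(−4)·(−5)·2 = −80 ≡ 11, so v_5 = 11^{−1} = 6 (mod 13).
  v = [3, 10, 1, 6, 6].
Step 2: syndromes of r = [5, 2, 7, 11, 10] (all sums mod 13).
  S_0 = Σ v_i r_i = 3·5 + 10·2 + 1·7 + 6·11 + 6·10 = 168 ≡ 12.
  S_1 = Σ v_i α_i r_i = 3·9·5 + 10·11·2 + 1·12·7 + 6·5·11 + 6·7·10 = 1189 ≡ 6.
  α_i^2 mod 13 = [3, 4, 1, 12, 10].
  S_2 = Σ v_i α_i^2 r_i = 3·3·5 + 10·4·2 + 1·1·7 + 6·12·11 + 6·10·10 = 1524 ≡ 3.
  S = (12, 6, 3) ≠ 0, so r is not a codeword (an error is present).
Step 3: locate the error. For a single error e at position i, S_ℓ = v_i·e·α_i^ℓ, so α_err = S_1/S_0.
  S_0^{−1} = 12^{−1} = 12 (mod 13), so α_err = 6·12 = 72 ≡ 7 = α_5. Error position i = 5.
  Consistency check: S_2/S_1 = 3·11 = 33 ≡ 7 = α_err ✓ (single-error assumption holds).
Step 4: error magnitude e = S_0/v_5 = S_0·∏_{j≠5}(α_5 − α_j) = 12·11 = 132 ≡ 2 (mod 13).
Step 5: correct position 5: c_5 = r_5 − e = 10 − 2 ≡ 8 (mod 13). Hence c = [5, 2, 7, 11, 8].
  Check: interpolating c through the α_i gives m(x) = 12 + 5·x (degree < 2) with m(α_i) = c_i for every i, so c is indeed a codeword.


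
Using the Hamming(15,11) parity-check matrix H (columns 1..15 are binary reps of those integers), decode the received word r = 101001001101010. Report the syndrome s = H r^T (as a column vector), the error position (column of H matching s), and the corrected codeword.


s = (0, 1, 0, 1)^T, error position = 5, corrected codeword c = 101011001101010

Compute s = H r^T mod 2 one row at a time:
  s_1 = 0 + 1 + 1 + 0 + 1 + 0 + 1 + 0 = 4 ≡ 0 (mod 2).
  s_2 = 0 + 0 + 1 + 0 + 1 + 0 + 1 + 0 = 3 ≡ 1 (mod 2).
  s_3 = 0 + 1 + 1 + 0 + 1 + 0 + 1 + 0 = 4 ≡ 0 (mod 2).
  s_4 = 1 + 1 + 0 + 0 + 1 + 0 + 0 + 0 = 3 ≡ 1 (mod 2).
s = (0, 1, 0, 1)^T — this equals column 5 of H (binary 0101), so error is at position 5.
Correct: flip bit 5 of r = 101001001101010 to get c = 101011001101010.


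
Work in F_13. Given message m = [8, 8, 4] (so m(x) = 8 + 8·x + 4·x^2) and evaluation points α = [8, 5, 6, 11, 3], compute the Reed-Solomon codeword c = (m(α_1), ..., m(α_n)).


c = [3, 5, 5, 8, 3]

Message polynomial: m(x) = 8 + 8·x + 4·x^2 (mod 13).
For each evaluation point α_i, compute m(α_i) mod 13:
  α_1 = 8: Horner steps 4 → 1 → 3, so m(8) = 3.
  α_2 = 5: Horner steps 4 → 2 → 5, so m(5) = 5.
  α_3 = 6: Horner steps 4 → 6 → 5, so m(6) = 5.
  α_4 = 11: Horner steps 4 → 0 → 8, so m(11) = 8.
  α_5 = 3: Horner steps 4 → 7 → 3, so m(3) = 3.
Codeword c = [3, 5, 5, 8, 3] ∈ F_13^5.


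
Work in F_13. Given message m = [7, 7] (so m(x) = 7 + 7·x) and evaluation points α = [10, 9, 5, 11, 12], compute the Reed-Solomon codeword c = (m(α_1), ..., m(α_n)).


c = [12, 5, 3, 6, 0]

Message polynomial: m(x) = 7 + 7·x (mod 13).
For each evaluation point α_i, compute m(α_i) mod 13:
  α_1 = 10: Horner steps 7 → 12, so m(10) = 12.
  α_2 = 9: Horner steps 7 → 5, so m(9) = 5.
  α_3 = 5: Horner steps 7 → 3, so m(5) = 3.
  α_4 = 11: Horner steps 7 → 6, so m(11) = 6.
  α_5 = 12: Horner steps 7 → 0, so m(12) = 0.
Codeword c = [12, 5, 3, 6, 0] ∈ F_13^5.


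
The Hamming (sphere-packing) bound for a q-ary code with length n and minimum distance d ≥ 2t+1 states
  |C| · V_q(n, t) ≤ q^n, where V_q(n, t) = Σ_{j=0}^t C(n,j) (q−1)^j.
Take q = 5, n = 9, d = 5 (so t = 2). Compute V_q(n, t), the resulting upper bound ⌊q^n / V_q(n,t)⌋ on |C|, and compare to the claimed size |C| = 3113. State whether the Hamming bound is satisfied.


V_q(n, t) = 613, q^n = 1953125, Hamming bound = 3186, |C| = 3113 ≤ bound (satisfied).

Step 1: Compute V_q(n, t) = Σ_{j=0}^2 C(n, j) (q−1)^j.
  j = 0: C(9,0)·(4)^0 = 1·1 = 1.
  j = 1: C(9,1)·(4)^1 = 9·4 = 36.
  j = 2: C(9,2)·(4)^2 = 36·16 = 576.
  V_q(n, t) = 1 + 36 + 576 = 613.
Step 2: q^n = 5^9 = 1953125.
Step 3: Hamming bound ⌊q^n / V_q(n,t)⌋ = ⌊1953125/613⌋ = 3186.
Step 4: Compare |C| = 3113 to 3186: satisfied.
The claimed |C| lies below the Hamming bound.


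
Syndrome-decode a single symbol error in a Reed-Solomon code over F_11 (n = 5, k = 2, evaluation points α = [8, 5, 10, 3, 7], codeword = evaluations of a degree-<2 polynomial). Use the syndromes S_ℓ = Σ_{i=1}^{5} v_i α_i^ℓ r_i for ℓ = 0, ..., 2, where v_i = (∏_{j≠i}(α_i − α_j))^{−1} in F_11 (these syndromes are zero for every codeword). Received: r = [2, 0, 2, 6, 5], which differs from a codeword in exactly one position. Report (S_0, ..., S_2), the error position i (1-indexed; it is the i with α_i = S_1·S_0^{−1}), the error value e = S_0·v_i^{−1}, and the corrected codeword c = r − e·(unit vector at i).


S = (6, 5, 6), error at position 3, error magnitude e = 6, c = [2, 0, 7, 6, 5].

Step 1: column multipliers v_i = (∏_{j≠i}(α_i − α_j))^{−1} mod 11.
  i = 1 (α = 8): (8−5)(8−10)(8−3)(8−7) = 3·(−2)·5·1 = −30 ≡ 3, so v_1 = 3^{−1} = 4 (mod 11).
  i = 2 (α = 5): (5−8)(5−10)(5−3)(5−7) = (−3)·(−5)·2·(−2) = −60 ≡ 6, so v_2 = 6^{−1} = 2 (mod 11).
  i = 3 (α = 10): (10−8)(10−5)(10−3)(10−7) = 2·5·7·3 = 210 ≡ 1, so v_3 = 1^{−1} = 1 (mod 11).
  i = 4 (α = 3): (3−8)(3−5)(3−10)(3−7) = (−5)·(−2)·(−7)·(−4) = 280 ≡ 5, so v_4 = 5^{−1} = 9 (mod 11).
  i = 5 (α = 7): (7−8)(7−5)(7−10)(7−3) = (−1)·2·(−3)·4 = 24 ≡ 2, so v_5 = 2^{−1} = 6 (mod 11).
  v = [4, 2, 1, 9, 6].
Step 2: syndromes of r = [2, 0, 2, 6, 5] (all sums mod 11).
  S_0 = Σ v_i r_i = 4·2 + 2·0 + 1·2 + 9·6 + 6·5 = 94 ≡ 6.
  S_1 = Σ v_i α_i r_i = 4·8·2 + 2·5·0 + 1·10·2 + 9·3·6 + 6·7·5 = 456 ≡ 5.
  α_i^2 mod 11 = [9, 3, 1, 9, 5].
  S_2 = Σ v_i α_i^2 r_i = 4·9·2 + 2·3·0 + 1·1·2 + 9·9·6 + 6·5·5 = 710 ≡ 6.
  S = (6, 5, 6) ≠ 0, so r is not a codeword (an error is present).
Step 3: locate the error. For a single error e at position i, S_ℓ = v_i·e·α_i^ℓ, so α_err = S_1/S_0.
  S_0^{−1} = 6^{−1} = 2 (mod 11), so α_err = 5·2 = 10 ≡ 10 = α_3. Error position i = 3.
  Consistency check: S_2/S_1 = 6·9 = 54 ≡ 10 = α_err ✓ (single-error assumption holds).
Step 4: error magnitude e = S_0/v_3 = S_0·∏_{j≠3}(α_3 − α_j) = 6·1 = 6 ≡ 6 (mod 11).
Step 5: correct position 3: c_3 = r_3 − e = 2 − 6 ≡ 7 (mod 11). Hence c = [2, 0, 7, 6, 5].
  Check: interpolating c through the α_i gives m(x) = 4 + 8·x (degree < 2) with m(α_i) = c_i for every i, so c is indeed a codeword.
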